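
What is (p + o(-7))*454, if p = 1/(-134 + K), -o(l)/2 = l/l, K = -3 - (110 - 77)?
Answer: -77407/85 ≈ -910.67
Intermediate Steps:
K = -36 (K = -3 - 1*33 = -3 - 33 = -36)
o(l) = -2 (o(l) = -2*l/l = -2*1 = -2)
p = -1/170 (p = 1/(-134 - 36) = 1/(-170) = -1/170 ≈ -0.0058824)
(p + o(-7))*454 = (-1/170 - 2)*454 = -341/170*454 = -77407/85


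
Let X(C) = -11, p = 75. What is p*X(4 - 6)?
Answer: -825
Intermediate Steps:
p*X(4 - 6) = 75*(-11) = -825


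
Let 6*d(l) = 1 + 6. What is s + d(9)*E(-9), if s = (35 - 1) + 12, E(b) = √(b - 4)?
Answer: 46 + 7*I*√13/6 ≈ 46.0 + 4.2065*I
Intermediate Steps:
E(b) = √(-4 + b)
s = 46 (s = 34 + 12 = 46)
d(l) = 7/6 (d(l) = (1 + 6)/6 = (⅙)*7 = 7/6)
s + d(9)*E(-9) = 46 + 7*√(-4 - 9)/6 = 46 + 7*√(-13)/6 = 46 + 7*(I*√13)/6 = 46 + 7*I*√13/6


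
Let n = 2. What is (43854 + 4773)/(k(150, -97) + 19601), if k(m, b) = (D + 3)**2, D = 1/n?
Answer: 21612/8717 ≈ 2.4793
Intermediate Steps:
D = 1/2 ≈ 0.50000
k(m, b) = 49/4 (k(m, b) = (1/2 + 3)**2 = (7/2)**2 = 49/4)
(43854 + 4773)/(k(150, -97) + 19601) = (43854 + 4773)/(49/4 + 19601) = 48627/(78453/4) = 48627*(4/78453) = 21612/8717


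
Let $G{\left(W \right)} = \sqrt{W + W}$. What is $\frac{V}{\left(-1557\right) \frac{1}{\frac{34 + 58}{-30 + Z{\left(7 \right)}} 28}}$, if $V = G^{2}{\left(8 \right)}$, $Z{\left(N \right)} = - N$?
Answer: $\frac{41216}{57609} \approx 0.71544$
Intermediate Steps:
$G{\left(W \right)} = \sqrt{2} \sqrt{W}$ ($G{\left(W \right)} = \sqrt{2 W} = \sqrt{2} \sqrt{W}$)
$V = 16$ ($V = \left(\sqrt{2} \sqrt{8}\right)^{2} = \left(\sqrt{2} \cdot 2 \sqrt{2}\right)^{2} = 4^{2} = 16$)
$\frac{V}{\left(-1557\right) \frac{1}{\frac{34 + 58}{-30 + Z{\left(7 \right)}} 28}} = \frac{16}{\left(-1557\right) \frac{1}{\frac{34 + 58}{-30 - 7} \cdot 28}} = \frac{16}{\left(-1557\right) \frac{1}{\frac{92}{-30 - 7} \cdot 28}} = \frac{16}{\left(-1557\right) \frac{1}{\frac{92}{-37} \cdot 28}} = \frac{16}{\left(-1557\right) \frac{1}{92 \left(- \frac{1}{37}\right) 28}} = \frac{16}{\left(-1557\right) \frac{1}{\left(- \frac{92}{37}\right) 28}} = \frac{16}{\left(-1557\right) \frac{1}{- \frac{2576}{37}}} = \frac{16}{\left(-1557\right) \left(- \frac{37}{2576}\right)} = \frac{16}{\frac{57609}{2576}} = 16 \cdot \frac{2576}{57609} = \frac{41216}{57609}$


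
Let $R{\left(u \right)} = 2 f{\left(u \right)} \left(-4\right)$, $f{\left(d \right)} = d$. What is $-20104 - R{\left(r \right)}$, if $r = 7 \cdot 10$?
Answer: $-19544$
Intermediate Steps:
$r = 70$
$R{\left(u \right)} = - 8 u$ ($R{\left(u \right)} = 2 u \left(-4\right) = - 8 u$)
$-20104 - R{\left(r \right)} = -20104 - \left(-8\right) 70 = -20104 - -560 = -20104 + 560 = -19544$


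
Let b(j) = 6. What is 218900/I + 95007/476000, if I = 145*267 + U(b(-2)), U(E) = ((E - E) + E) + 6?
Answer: 107875736089/18434052000 ≈ 5.8520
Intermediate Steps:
U(E) = 6 + E (U(E) = (0 + E) + 6 = E + 6 = 6 + E)
I = 38727 (I = 145*267 + (6 + 6) = 38715 + 12 = 38727)
218900/I + 95007/476000 = 218900/38727 + 95007/476000 = 107875736089/18434052000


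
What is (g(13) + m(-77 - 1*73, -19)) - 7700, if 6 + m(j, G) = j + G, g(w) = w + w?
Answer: -7849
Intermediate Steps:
g(w) = 2*w
m(j, G) = -6 + G + j (m(j, G) = -6 + (j + G) = -6 + (G + j) = -6 + G + j)
(g(13) + m(-77 - 1*73, -19)) - 7700 = (2*13 + (-6 - 19 + (-77 - 1*73))) - 7700 = (26 + (-6 - 19 + (-77 - 73))) - 7700 = (26 + (-6 - 19 - 150)) - 7700 = (26 - 175) - 7700 = -149 - 7700 = -7849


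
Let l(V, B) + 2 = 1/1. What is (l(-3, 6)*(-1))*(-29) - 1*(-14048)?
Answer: 14019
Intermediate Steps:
l(V, B) = -1 (l(V, B) = -2 + 1/1 = -2 + 1 = -1)
(l(-3, 6)*(-1))*(-29) - 1*(-14048) = -1*(-1)*(-29) - 1*(-14048) = 1*(-29) + 14048 = -29 + 14048 = 14019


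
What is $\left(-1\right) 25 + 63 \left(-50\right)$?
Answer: $-3175$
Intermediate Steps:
$\left(-1\right) 25 + 63 \left(-50\right) = -25 - 3150 = -3175$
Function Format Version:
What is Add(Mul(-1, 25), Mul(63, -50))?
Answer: -3175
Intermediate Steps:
Add(Mul(-1, 25), Mul(63, -50)) = Add(-25, -3150) = -3175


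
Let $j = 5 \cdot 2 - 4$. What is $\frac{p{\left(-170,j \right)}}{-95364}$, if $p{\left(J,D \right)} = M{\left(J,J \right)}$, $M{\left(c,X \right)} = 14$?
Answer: $- \frac{7}{47682} \approx -0.00014681$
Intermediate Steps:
$j = 6$ ($j = 10 - 4 = 6$)
$p{\left(J,D \right)} = 14$
$\frac{p{\left(-170,j \right)}}{-95364} = \frac{14}{-95364} = 14 \left(- \frac{1}{95364}\right) = - \frac{7}{47682}$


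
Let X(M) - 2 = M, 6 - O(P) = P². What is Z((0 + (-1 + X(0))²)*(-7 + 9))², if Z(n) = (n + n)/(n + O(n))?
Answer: 1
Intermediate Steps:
O(P) = 6 - P²
X(M) = 2 + M
Z(n) = 2*n/(6 + n - n²) (Z(n) = (n + n)/(n + (6 - n²)) = (2*n)/(6 + n - n²) = 2*n/(6 + n - n²))
Z((0 + (-1 + X(0))²)*(-7 + 9))² = (2*((0 + (-1 + (2 + 0))²)*(-7 + 9))/(6 + (0 + (-1 + (2 + 0))²)*(-7 + 9) - ((0 + (-1 + (2 + 0))²)*(-7 + 9))²))² = (2*((0 + (-1 + 2)²)*2)/(6 + (0 + (-1 + 2)²)*2 - ((0 + (-1 + 2)²)*2)²))² = (2*((0 + 1²)*2)/(6 + (0 + 1²)*2 - ((0 + 1²)*2)²))² = (2*((0 + 1)*2)/(6 + (0 + 1)*2 - ((0 + 1)*2)²))² = (2*(1*2)/(6 + 1*2 - (1*2)²))² = (2*2/(6 + 2 - 1*2²))² = (2*2/(6 + 2 - 1*4))² = (2*2/(6 + 2 - 4))² = (2*2/4)² = (2*2*(¼))² = 1² = 1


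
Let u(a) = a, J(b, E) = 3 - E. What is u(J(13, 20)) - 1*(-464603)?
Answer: 464586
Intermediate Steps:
u(J(13, 20)) - 1*(-464603) = (3 - 1*20) - 1*(-464603) = (3 - 20) + 464603 = -17 + 464603 = 464586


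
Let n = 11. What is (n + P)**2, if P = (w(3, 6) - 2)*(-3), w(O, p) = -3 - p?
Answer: 1936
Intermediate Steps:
P = 33 (P = ((-3 - 1*6) - 2)*(-3) = ((-3 - 6) - 2)*(-3) = (-9 - 2)*(-3) = -11*(-3) = 33)
(n + P)**2 = (11 + 33)**2 = 44**2 = 1936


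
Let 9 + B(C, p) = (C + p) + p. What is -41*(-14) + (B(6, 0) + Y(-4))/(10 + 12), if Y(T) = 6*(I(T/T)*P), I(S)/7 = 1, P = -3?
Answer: 12499/22 ≈ 568.14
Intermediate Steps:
I(S) = 7 (I(S) = 7*1 = 7)
B(C, p) = -9 + C + 2*p (B(C, p) = -9 + ((C + p) + p) = -9 + (C + 2*p) = -9 + C + 2*p)
Y(T) = -126 (Y(T) = 6*(7*(-3)) = 6*(-21) = -126)
-41*(-14) + (B(6, 0) + Y(-4))/(10 + 12) = -41*(-14) + ((-9 + 6 + 2*0) - 126)/(10 + 12) = 574 + ((-9 + 6 + 0) - 126)/22 = 574 + (-3 - 126)*(1/22) = 574 - 129*1/22 = 574 - 129/22 = 12499/22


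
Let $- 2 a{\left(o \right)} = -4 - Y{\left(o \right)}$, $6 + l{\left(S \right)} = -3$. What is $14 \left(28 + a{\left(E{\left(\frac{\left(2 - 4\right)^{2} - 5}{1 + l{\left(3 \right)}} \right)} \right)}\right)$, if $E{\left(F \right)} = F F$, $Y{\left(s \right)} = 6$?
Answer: $462$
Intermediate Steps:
$l{\left(S \right)} = -9$ ($l{\left(S \right)} = -6 - 3 = -9$)
$E{\left(F \right)} = F^{2}$
$a{\left(o \right)} = 5$ ($a{\left(o \right)} = - \frac{-4 - 6}{2} = \left(- \frac{1}{2}\right) \left(-10\right) = 5$)
$14 \left(28 + a{\left(E{\left(\frac{\left(2 - 4\right)^{2} - 5}{1 + l{\left(3 \right)}} \right)} \right)}\right) = 14 \left(28 + 5\right) = 14 \cdot 33 = 462$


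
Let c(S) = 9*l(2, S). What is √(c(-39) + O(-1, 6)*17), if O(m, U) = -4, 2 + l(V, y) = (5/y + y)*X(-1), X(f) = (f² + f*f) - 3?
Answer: 2*√11245/13 ≈ 16.314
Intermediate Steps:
X(f) = -3 + 2*f² (X(f) = (f² + f²) - 3 = 2*f² - 3 = -3 + 2*f²)
l(V, y) = -2 - y - 5/y (l(V, y) = -2 + (5/y + y)*(-3 + 2*(-1)²) = -2 + (y + 5/y)*(-3 + 2*1) = -2 + (y + 5/y)*(-3 + 2) = -2 + (y + 5/y)*(-1) = -2 + (-y - 5/y) = -2 - y - 5/y)
c(S) = -18 - 45/S - 9*S (c(S) = 9*(-2 - S - 5/S) = -18 - 45/S - 9*S)
√(c(-39) + O(-1, 6)*17) = √((-18 - 45/(-39) - 9*(-39)) - 4*17) = √((-18 - 45*(-1/39) + 351) - 68) = √((-18 + 15/13 + 351) - 68) = √(4344/13 - 68) = √(3460/13) = 2*√11245/13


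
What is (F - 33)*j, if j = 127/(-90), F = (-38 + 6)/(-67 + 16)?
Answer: 209677/4590 ≈ 45.681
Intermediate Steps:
F = 32/51 (F = -32/(-51) = -32*(-1/51) = 32/51 ≈ 0.62745)
j = -127/90 (j = 127*(-1/90) = -127/90 ≈ -1.4111)
(F - 33)*j = (32/51 - 33)*(-127/90) = -1651/51*(-127/90) = 209677/4590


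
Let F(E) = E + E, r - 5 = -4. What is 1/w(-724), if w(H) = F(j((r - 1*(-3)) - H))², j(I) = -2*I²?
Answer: 1/4494128644096 ≈ 2.2251e-13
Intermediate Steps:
r = 1 (r = 5 - 4 = 1)
F(E) = 2*E
w(H) = 16*(4 - H)⁴ (w(H) = (2*(-2*((1 - 1*(-3)) - H)²))² = (2*(-2*((1 + 3) - H)²))² = (2*(-2*(4 - H)²))² = (-4*(4 - H)²)² = 16*(4 - H)⁴)
1/w(-724) = 1/(16*(4 - 1*(-724))⁴) = 1/(16*(4 + 724)⁴) = 1/(16*728⁴) = 1/(16*280883040256) = 1/4494128644096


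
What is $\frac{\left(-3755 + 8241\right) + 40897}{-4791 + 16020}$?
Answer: $\frac{45383}{11229} \approx 4.0416$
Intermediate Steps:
$\frac{\left(-3755 + 8241\right) + 40897}{-4791 + 16020} = \frac{4486 + 40897}{11229} = 45383 \cdot \frac{1}{11229} = \frac{45383}{11229}$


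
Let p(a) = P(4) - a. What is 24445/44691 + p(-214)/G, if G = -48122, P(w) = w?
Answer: 583299826/1075310151 ≈ 0.54245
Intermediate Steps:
p(a) = 4 - a
24445/44691 + p(-214)/G = 24445/44691 + (4 - 1*(-214))/(-48122) = 24445*(1/44691) + (4 + 214)*(-1/48122) = 24445/44691 + 218*(-1/48122) = 24445/44691 - 109/24061 = 583299826/1075310151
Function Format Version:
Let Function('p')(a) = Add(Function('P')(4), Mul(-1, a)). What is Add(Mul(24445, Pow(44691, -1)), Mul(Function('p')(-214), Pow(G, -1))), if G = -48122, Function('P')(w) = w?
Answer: Rational(583299826, 1075310151) ≈ 0.54245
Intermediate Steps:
Function('p')(a) = Add(4, Mul(-1, a))
Add(Mul(24445, Pow(44691, -1)), Mul(Function('p')(-214), Pow(G, -1))) = Add(Mul(24445, Pow(44691, -1)), Mul(Add(4, Mul(-1, -214)), Pow(-48122, -1))) = Add(Mul(24445, Rational(1, 44691)), Mul(Add(4, 214), Rational(-1, 48122))) = Add(Rational(24445, 44691), Mul(218, Rational(-1, 48122))) = Add(Rational(24445, 44691), Rational(-109, 24061)) = Rational(583299826, 1075310151)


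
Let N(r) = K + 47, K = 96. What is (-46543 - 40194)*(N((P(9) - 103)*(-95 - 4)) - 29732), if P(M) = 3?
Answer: 2566461093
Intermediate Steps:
N(r) = 143 (N(r) = 96 + 47 = 143)
(-46543 - 40194)*(N((P(9) - 103)*(-95 - 4)) - 29732) = (-46543 - 40194)*(143 - 29732) = -86737*(-29589) = 2566461093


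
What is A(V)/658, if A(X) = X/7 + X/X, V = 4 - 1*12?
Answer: -1/4606 ≈ -0.00021711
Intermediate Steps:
V = -8 (V = 4 - 12 = -8)
A(X) = 1 + X/7 (A(X) = X*(⅐) + 1 = X/7 + 1 = 1 + X/7)
A(V)/658 = (1 + (⅐)*(-8))/658 = (1 - 8/7)*(1/658) = -⅐*1/658 = -1/4606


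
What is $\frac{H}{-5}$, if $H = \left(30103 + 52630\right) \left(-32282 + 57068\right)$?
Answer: $- \frac{2050620138}{5} \approx -4.1012 \cdot 10^{8}$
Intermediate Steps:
$H = 2050620138$ ($H = 82733 \cdot 24786 = 2050620138$)
$\frac{H}{-5} = \frac{2050620138}{-5} = 2050620138 \left(- \frac{1}{5}\right) = - \frac{2050620138}{5}$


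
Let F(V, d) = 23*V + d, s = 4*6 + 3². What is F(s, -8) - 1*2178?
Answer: -1427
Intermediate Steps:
s = 33 (s = 24 + 9 = 33)
F(V, d) = d + 23*V
F(s, -8) - 1*2178 = (-8 + 23*33) - 1*2178 = (-8 + 759) - 2178 = 751 - 2178 = -1427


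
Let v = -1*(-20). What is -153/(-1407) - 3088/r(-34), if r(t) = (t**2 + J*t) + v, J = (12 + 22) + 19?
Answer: 740099/146797 ≈ 5.0416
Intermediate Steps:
v = 20
J = 53 (J = 34 + 19 = 53)
r(t) = 20 + t**2 + 53*t (r(t) = (t**2 + 53*t) + 20 = 20 + t**2 + 53*t)
-153/(-1407) - 3088/r(-34) = -153/(-1407) - 3088/(20 + (-34)**2 + 53*(-34)) = -153*(-1/1407) - 3088/(20 + 1156 - 1802) = 51/469 - 3088/(-626) = 51/469 - 3088*(-1/626) = 51/469 + 1544/313 = 740099/146797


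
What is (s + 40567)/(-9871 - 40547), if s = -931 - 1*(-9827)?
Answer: -49463/50418 ≈ -0.98106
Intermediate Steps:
s = 8896 (s = -931 + 9827 = 8896)
(s + 40567)/(-9871 - 40547) = (8896 + 40567)/(-9871 - 40547) = 49463/(-50418) = 49463*(-1/50418) = -49463/50418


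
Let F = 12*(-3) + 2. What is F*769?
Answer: -26146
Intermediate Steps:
F = -34 (F = -36 + 2 = -34)
F*769 = -34*769 = -26146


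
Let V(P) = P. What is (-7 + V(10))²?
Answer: 9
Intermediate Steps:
(-7 + V(10))² = (-7 + 10)² = 3² = 9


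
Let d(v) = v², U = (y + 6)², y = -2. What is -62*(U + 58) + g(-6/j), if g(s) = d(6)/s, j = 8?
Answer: -4636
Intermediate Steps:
U = 16 (U = (-2 + 6)² = 4² = 16)
g(s) = 36/s (g(s) = 6²/s = 36/s)
-62*(U + 58) + g(-6/j) = -62*(16 + 58) + 36/((-6/8)) = -62*74 + 36/((-6*⅛)) = -4588 + 36/(-¾) = -4588 + 36*(-4/3) = -4588 - 48 = -4636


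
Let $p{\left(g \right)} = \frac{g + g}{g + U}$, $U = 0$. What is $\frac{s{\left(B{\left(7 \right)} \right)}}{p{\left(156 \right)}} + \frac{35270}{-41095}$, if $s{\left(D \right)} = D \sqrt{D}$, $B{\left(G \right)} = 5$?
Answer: $- \frac{7054}{8219} + \frac{5 \sqrt{5}}{2} \approx 4.7319$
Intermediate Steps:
$s{\left(D \right)} = D^{\frac{3}{2}}$
$p{\left(g \right)} = 2$ ($p{\left(g \right)} = \frac{g + g}{g + 0} = \frac{2 g}{g} = 2$)
$\frac{s{\left(B{\left(7 \right)} \right)}}{p{\left(156 \right)}} + \frac{35270}{-41095} = \frac{5^{\frac{3}{2}}}{2} + \frac{35270}{-41095} = 5 \sqrt{5} \cdot \frac{1}{2} + 35270 \left(- \frac{1}{41095}\right) = \frac{5 \sqrt{5}}{2} - \frac{7054}{8219} = - \frac{7054}{8219} + \frac{5 \sqrt{5}}{2}$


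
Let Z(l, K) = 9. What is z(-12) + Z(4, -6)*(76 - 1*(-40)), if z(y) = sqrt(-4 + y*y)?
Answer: 1044 + 2*sqrt(35) ≈ 1055.8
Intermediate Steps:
z(y) = sqrt(-4 + y**2)
z(-12) + Z(4, -6)*(76 - 1*(-40)) = sqrt(-4 + (-12)**2) + 9*(76 - 1*(-40)) = sqrt(-4 + 144) + 9*(76 + 40) = sqrt(140) + 9*116 = 2*sqrt(35) + 1044 = 1044 + 2*sqrt(35)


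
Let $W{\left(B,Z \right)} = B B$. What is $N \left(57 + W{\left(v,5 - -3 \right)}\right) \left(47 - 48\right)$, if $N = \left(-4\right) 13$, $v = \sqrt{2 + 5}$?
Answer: $3328$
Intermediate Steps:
$v = \sqrt{7} \approx 2.6458$
$W{\left(B,Z \right)} = B^{2}$
$N = -52$
$N \left(57 + W{\left(v,5 - -3 \right)}\right) \left(47 - 48\right) = - 52 \left(57 + \left(\sqrt{7}\right)^{2}\right) \left(47 - 48\right) = - 52 \left(57 + 7\right) \left(-1\right) = - 52 \cdot 64 \left(-1\right) = \left(-52\right) \left(-64\right) = 3328$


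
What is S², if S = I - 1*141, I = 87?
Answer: 2916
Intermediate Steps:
S = -54 (S = 87 - 1*141 = 87 - 141 = -54)
S² = (-54)² = 2916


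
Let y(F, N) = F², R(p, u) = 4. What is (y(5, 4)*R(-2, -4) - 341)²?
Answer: 58081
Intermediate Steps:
(y(5, 4)*R(-2, -4) - 341)² = (5²*4 - 341)² = (25*4 - 341)² = (100 - 341)² = (-241)² = 58081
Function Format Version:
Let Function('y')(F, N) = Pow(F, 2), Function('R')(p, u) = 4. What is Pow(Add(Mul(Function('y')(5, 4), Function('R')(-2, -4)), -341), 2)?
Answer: 58081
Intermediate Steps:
Pow(Add(Mul(Function('y')(5, 4), Function('R')(-2, -4)), -341), 2) = Pow(Add(Mul(Pow(5, 2), 4), -341), 2) = Pow(Add(Mul(25, 4), -341), 2) = Pow(Add(100, -341), 2) = Pow(-241, 2) = 58081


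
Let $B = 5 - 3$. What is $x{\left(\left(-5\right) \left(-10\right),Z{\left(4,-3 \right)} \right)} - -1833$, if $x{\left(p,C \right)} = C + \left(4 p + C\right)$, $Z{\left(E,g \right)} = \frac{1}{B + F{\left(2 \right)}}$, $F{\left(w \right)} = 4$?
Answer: $\frac{6100}{3} \approx 2033.3$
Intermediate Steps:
$B = 2$ ($B = 5 - 3 = 2$)
$Z{\left(E,g \right)} = \frac{1}{6}$ ($Z{\left(E,g \right)} = \frac{1}{2 + 4} = \frac{1}{6}$)
$x{\left(p,C \right)} = 2 C + 4 p$ ($x{\left(p,C \right)} = C + \left(C + 4 p\right) = 2 C + 4 p$)
$x{\left(\left(-5\right) \left(-10\right),Z{\left(4,-3 \right)} \right)} - -1833 = \left(2 \cdot \frac{1}{6} + 4 \left(\left(-5\right) \left(-10\right)\right)\right) - -1833 = \left(\frac{1}{3} + 4 \cdot 50\right) + 1833 = \left(\frac{1}{3} + 200\right) + 1833 = \frac{601}{3} + 1833 = \frac{6100}{3}$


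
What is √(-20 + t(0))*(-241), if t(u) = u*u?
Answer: -482*I*√5 ≈ -1077.8*I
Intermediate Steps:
t(u) = u²
√(-20 + t(0))*(-241) = √(-20 + 0²)*(-241) = √(-20 + 0)*(-241) = √(-20)*(-241) = (2*I*√5)*(-241) = -482*I*√5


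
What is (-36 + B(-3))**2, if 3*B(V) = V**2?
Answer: 1089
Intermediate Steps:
B(V) = V**2/3
(-36 + B(-3))**2 = (-36 + (1/3)*(-3)**2)**2 = (-36 + (1/3)*9)**2 = (-36 + 3)**2 = (-33)**2 = 1089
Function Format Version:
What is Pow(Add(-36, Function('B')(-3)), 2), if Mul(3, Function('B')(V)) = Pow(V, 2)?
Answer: 1089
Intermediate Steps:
Function('B')(V) = Mul(Rational(1, 3), Pow(V, 2))
Pow(Add(-36, Function('B')(-3)), 2) = Pow(Add(-36, Mul(Rational(1, 3), Pow(-3, 2))), 2) = Pow(Add(-36, Mul(Rational(1, 3), 9)), 2) = Pow(Add(-36, 3), 2) = Pow(-33, 2) = 1089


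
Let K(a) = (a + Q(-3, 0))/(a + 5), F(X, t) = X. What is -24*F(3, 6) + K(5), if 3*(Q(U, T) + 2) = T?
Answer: -717/10 ≈ -71.700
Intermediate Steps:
Q(U, T) = -2 + T/3
K(a) = (-2 + a)/(5 + a) (K(a) = (a + (-2 + (⅓)*0))/(a + 5) = (a + (-2 + 0))/(5 + a) = (a - 2)/(5 + a) = (-2 + a)/(5 + a))
-24*F(3, 6) + K(5) = -24*3 + (-2 + 5)/(5 + 5) = -72 + 3/10 = -717/10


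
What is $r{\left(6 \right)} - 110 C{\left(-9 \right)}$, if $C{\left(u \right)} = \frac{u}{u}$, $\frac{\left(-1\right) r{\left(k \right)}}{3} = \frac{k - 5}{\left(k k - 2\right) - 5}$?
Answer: $- \frac{3193}{29} \approx -110.1$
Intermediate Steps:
$r{\left(k \right)} = - \frac{3 \left(-5 + k\right)}{-7 + k^{2}}$ ($r{\left(k \right)} = - 3 \frac{k - 5}{\left(k k - 2\right) - 5} = - 3 \frac{-5 + k}{\left(k^{2} - 2\right) - 5} = - 3 \frac{-5 + k}{\left(-2 + k^{2}\right) - 5} = - 3 \frac{-5 + k}{-7 + k^{2}} = - \frac{3 \left(-5 + k\right)}{-7 + k^{2}}$)
$C{\left(u \right)} = 1$
$r{\left(6 \right)} - 110 C{\left(-9 \right)} = \frac{3 \left(5 - 6\right)}{-7 + 6^{2}} - 110 = \frac{3 \left(5 - 6\right)}{-7 + 36} - 110 = 3 \cdot \frac{1}{29} \left(-1\right) - 110 = - \frac{3}{29} - 110 = - \frac{3193}{29}$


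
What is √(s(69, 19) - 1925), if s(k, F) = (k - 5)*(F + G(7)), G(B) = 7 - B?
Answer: I*√709 ≈ 26.627*I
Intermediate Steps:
s(k, F) = F*(-5 + k) (s(k, F) = (k - 5)*(F + (7 - 1*7)) = (-5 + k)*(F + (7 - 7)) = (-5 + k)*(F + 0) = (-5 + k)*F = F*(-5 + k))
√(s(69, 19) - 1925) = √(19*(-5 + 69) - 1925) = √(19*64 - 1925) = √(1216 - 1925) = √(-709) = I*√709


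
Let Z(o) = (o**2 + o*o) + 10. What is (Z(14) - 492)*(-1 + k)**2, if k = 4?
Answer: -810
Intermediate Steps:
Z(o) = 10 + 2*o**2 (Z(o) = (o**2 + o**2) + 10 = 2*o**2 + 10 = 10 + 2*o**2)
(Z(14) - 492)*(-1 + k)**2 = ((10 + 2*14**2) - 492)*(-1 + 4)**2 = ((10 + 2*196) - 492)*3**2 = ((10 + 392) - 492)*9 = (402 - 492)*9 = -90*9 = -810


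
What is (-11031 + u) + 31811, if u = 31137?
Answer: 51917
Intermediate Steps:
(-11031 + u) + 31811 = (-11031 + 31137) + 31811 = 20106 + 31811 = 51917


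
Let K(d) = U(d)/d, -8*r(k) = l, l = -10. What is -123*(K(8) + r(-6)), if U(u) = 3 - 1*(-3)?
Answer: -246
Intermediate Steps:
r(k) = 5/4 (r(k) = -1/8*(-10) = 5/4)
U(u) = 6 (U(u) = 3 + 3 = 6)
K(d) = 6/d
-123*(K(8) + r(-6)) = -123*(6/8 + 5/4) = -123*(6*(1/8) + 5/4) = -123*(3/4 + 5/4) = -123*2 = -246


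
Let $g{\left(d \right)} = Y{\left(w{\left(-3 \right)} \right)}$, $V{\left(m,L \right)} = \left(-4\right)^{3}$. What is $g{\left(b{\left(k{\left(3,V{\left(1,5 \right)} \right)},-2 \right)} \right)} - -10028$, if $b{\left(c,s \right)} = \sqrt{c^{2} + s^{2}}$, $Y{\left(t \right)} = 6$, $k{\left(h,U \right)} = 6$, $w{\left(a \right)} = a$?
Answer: $10034$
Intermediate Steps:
$V{\left(m,L \right)} = -64$
$g{\left(d \right)} = 6$
$g{\left(b{\left(k{\left(3,V{\left(1,5 \right)} \right)},-2 \right)} \right)} - -10028 = 6 - -10028 = 6 + 10028 = 10034$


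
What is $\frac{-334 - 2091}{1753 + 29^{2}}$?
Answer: $- \frac{2425}{2594} \approx -0.93485$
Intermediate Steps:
$\frac{-334 - 2091}{1753 + 29^{2}} = - \frac{2425}{1753 + 841} = - \frac{2425}{2594}$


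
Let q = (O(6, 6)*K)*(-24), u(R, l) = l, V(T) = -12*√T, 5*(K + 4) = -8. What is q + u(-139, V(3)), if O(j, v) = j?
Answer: 4032/5 - 12*√3 ≈ 785.62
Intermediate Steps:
K = -28/5 (K = -4 + (⅕)*(-8) = -4 - 8/5 = -28/5 ≈ -5.6000)
q = 4032/5 (q = (6*(-28/5))*(-24) = -168/5*(-24) = 4032/5 ≈ 806.40)
q + u(-139, V(3)) = 4032/5 - 12*√3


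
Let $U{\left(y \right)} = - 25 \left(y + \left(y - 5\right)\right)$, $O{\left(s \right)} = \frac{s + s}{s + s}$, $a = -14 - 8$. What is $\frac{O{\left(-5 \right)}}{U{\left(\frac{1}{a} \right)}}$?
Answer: $\frac{11}{1400} \approx 0.0078571$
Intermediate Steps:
$a = -22$
$O{\left(s \right)} = 1$ ($O{\left(s \right)} = \frac{2 s}{2 s} = 2 s \frac{1}{2 s} = 1$)
$U{\left(y \right)} = 125 - 50 y$ ($U{\left(y \right)} = - 25 \left(y + \left(-5 + y\right)\right) = - 25 \left(-5 + 2 y\right) = 125 - 50 y$)
$\frac{O{\left(-5 \right)}}{U{\left(\frac{1}{a} \right)}} = 1 \frac{1}{125 - \frac{50}{-22}} = 1 \frac{1}{125 - - \frac{25}{11}} = 1 \frac{1}{125 + \frac{25}{11}} = 1 \frac{1}{\frac{1400}{11}} = 1 \cdot \frac{11}{1400} = \frac{11}{1400}$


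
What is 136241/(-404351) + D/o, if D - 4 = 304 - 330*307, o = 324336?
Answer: -42514060339/65572792968 ≈ -0.64835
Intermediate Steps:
D = -101002 (D = 4 + (304 - 330*307) = 4 + (304 - 101310) = 4 - 101006 = -101002)
136241/(-404351) + D/o = 136241/(-404351) - 101002/324336 = 136241*(-1/404351) - 101002*1/324336 = -136241/404351 - 50501/162168 = -42514060339/65572792968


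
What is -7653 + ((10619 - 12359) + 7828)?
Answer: -1565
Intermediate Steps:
-7653 + ((10619 - 12359) + 7828) = -7653 + (-1740 + 7828) = -7653 + 6088 = -1565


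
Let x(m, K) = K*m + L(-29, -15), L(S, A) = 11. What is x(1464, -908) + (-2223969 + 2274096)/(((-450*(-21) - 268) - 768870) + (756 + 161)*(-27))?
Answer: -1042766231674/784447 ≈ -1.3293e+6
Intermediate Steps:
x(m, K) = 11 + K*m (x(m, K) = K*m + 11 = 11 + K*m)
x(1464, -908) + (-2223969 + 2274096)/(((-450*(-21) - 268) - 768870) + (756 + 161)*(-27)) = (11 - 908*1464) + (-2223969 + 2274096)/(((-450*(-21) - 268) - 768870) + (756 + 161)*(-27)) = (11 - 1329312) + 50127/(((9450 - 268) - 768870) + 917*(-27)) = -1329301 + 50127/((9182 - 768870) - 24759) = -1329301 + 50127/(-759688 - 24759) = -1329301 + 50127/(-784447) = -1329301 + 50127*(-1/784447) = -1329301 - 50127/784447 = -1042766231674/784447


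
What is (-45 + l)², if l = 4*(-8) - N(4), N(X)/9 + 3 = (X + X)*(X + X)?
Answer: 391876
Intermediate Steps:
N(X) = -27 + 36*X² (N(X) = -27 + 9*((X + X)*(X + X)) = -27 + 9*((2*X)*(2*X)) = -27 + 9*(4*X²) = -27 + 36*X²)
l = -581 (l = 4*(-8) - (-27 + 36*4²) = -32 - (-27 + 36*16) = -32 - (-27 + 576) = -32 - 1*549 = -32 - 549 = -581)
(-45 + l)² = (-45 - 581)² = (-626)² = 391876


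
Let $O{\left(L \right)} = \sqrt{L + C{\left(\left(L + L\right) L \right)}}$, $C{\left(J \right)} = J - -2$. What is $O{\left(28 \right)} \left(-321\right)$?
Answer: $- 321 \sqrt{1598} \approx -12832.0$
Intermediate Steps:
$C{\left(J \right)} = 2 + J$ ($C{\left(J \right)} = J + 2 = 2 + J$)
$O{\left(L \right)} = \sqrt{2 + L + 2 L^{2}}$ ($O{\left(L \right)} = \sqrt{L + \left(2 + \left(L + L\right) L\right)} = \sqrt{L + \left(2 + 2 L L\right)} = \sqrt{L + \left(2 + 2 L^{2}\right)} = \sqrt{2 + L + 2 L^{2}}$)
$O{\left(28 \right)} \left(-321\right) = \sqrt{2 + 28 + 2 \cdot 28^{2}} \left(-321\right) = \sqrt{2 + 28 + 2 \cdot 784} \left(-321\right) = \sqrt{2 + 28 + 1568} \left(-321\right) = \sqrt{1598} \left(-321\right) = - 321 \sqrt{1598}$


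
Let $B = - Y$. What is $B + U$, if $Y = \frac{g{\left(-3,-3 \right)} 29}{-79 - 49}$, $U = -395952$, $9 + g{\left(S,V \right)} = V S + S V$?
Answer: $- \frac{50681595}{128} \approx -3.9595 \cdot 10^{5}$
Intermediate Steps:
$g{\left(S,V \right)} = -9 + 2 S V$ ($g{\left(S,V \right)} = -9 + \left(V S + S V\right) = -9 + \left(S V + S V\right) = -9 + 2 S V$)
$Y = - \frac{261}{128}$ ($Y = \frac{\left(-9 + 2 \left(-3\right) \left(-3\right)\right) 29}{-79 - 49} = \frac{\left(-9 + 18\right) 29}{-128} = 9 \cdot 29 \left(- \frac{1}{128}\right) = 261 \left(- \frac{1}{128}\right) = - \frac{261}{128} \approx -2.0391$)
$B = \frac{261}{128}$ ($B = \left(-1\right) \left(- \frac{261}{128}\right) = \frac{261}{128} \approx 2.0391$)
$B + U = \frac{261}{128} - 395952 = - \frac{50681595}{128}$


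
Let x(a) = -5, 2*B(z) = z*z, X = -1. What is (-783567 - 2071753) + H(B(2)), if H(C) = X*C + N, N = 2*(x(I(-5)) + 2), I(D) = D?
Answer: -2855328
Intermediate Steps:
B(z) = z**2/2 (B(z) = (z*z)/2 = z**2/2)
N = -6 (N = 2*(-5 + 2) = 2*(-3) = -6)
H(C) = -6 - C (H(C) = -C - 6 = -6 - C)
(-783567 - 2071753) + H(B(2)) = (-783567 - 2071753) + (-6 - 2**2/2) = -2855320 + (-6 - 4/2) = -2855320 + (-6 - 1*2) = -2855320 + (-6 - 2) = -2855320 - 8 = -2855328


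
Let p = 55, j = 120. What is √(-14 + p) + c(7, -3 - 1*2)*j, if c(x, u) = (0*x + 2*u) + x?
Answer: -360 + √41 ≈ -353.60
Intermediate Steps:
c(x, u) = x + 2*u (c(x, u) = (0 + 2*u) + x = 2*u + x = x + 2*u)
√(-14 + p) + c(7, -3 - 1*2)*j = √(-14 + 55) + (7 + 2*(-3 - 1*2))*120 = √41 + (7 + 2*(-3 - 2))*120 = √41 + (7 + 2*(-5))*120 = √41 + (7 - 10)*120 = √41 - 3*120 = √41 - 360 = -360 + √41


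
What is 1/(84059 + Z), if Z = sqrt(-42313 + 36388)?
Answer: 84059/7065921406 - 5*I*sqrt(237)/7065921406 ≈ 1.1896e-5 - 1.0894e-8*I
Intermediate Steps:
Z = 5*I*sqrt(237) (Z = sqrt(-5925) = 5*I*sqrt(237) ≈ 76.974*I)
1/(84059 + Z) = 1/(84059 + 5*I*sqrt(237))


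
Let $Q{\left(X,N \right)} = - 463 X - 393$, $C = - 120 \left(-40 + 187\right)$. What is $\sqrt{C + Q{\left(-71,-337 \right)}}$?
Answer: $2 \sqrt{3710} \approx 121.82$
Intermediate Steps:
$C = -17640$ ($C = \left(-120\right) 147 = -17640$)
$Q{\left(X,N \right)} = -393 - 463 X$
$\sqrt{C + Q{\left(-71,-337 \right)}} = \sqrt{-17640 - -32480} = \sqrt{-17640 + \left(-393 + 32873\right)} = \sqrt{-17640 + 32480} = \sqrt{14840} = 2 \sqrt{3710}$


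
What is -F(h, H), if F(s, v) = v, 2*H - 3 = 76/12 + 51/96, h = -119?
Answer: -947/192 ≈ -4.9323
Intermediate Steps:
H = 947/192 (H = 3/2 + (76/12 + 51/96)/2 = 3/2 + (76*(1/12) + 51*(1/96))/2 = 3/2 + (19/3 + 17/32)/2 = 3/2 + (1/2)*(659/96) = 3/2 + 659/192 = 947/192 ≈ 4.9323)
-F(h, H) = -1*947/192 = -947/192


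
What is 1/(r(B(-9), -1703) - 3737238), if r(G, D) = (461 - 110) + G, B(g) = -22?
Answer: -1/3736909 ≈ -2.6760e-7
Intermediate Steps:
r(G, D) = 351 + G
1/(r(B(-9), -1703) - 3737238) = 1/((351 - 22) - 3737238) = 1/(329 - 3737238) = 1/(-3736909) = -1/3736909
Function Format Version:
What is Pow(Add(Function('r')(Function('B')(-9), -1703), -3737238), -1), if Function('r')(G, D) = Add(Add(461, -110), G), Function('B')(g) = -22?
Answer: Rational(-1, 3736909) ≈ -2.6760e-7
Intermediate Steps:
Function('r')(G, D) = Add(351, G)
Pow(Add(Function('r')(Function('B')(-9), -1703), -3737238), -1) = Pow(Add(Add(351, -22), -3737238), -1) = Pow(Add(329, -3737238), -1) = Pow(-3736909, -1) = Rational(-1, 3736909)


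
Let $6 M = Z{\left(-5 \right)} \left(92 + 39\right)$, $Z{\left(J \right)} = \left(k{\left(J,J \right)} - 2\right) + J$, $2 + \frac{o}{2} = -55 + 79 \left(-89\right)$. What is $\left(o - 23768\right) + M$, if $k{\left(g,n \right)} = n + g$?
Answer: $- \frac{229891}{6} \approx -38315.0$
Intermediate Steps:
$k{\left(g,n \right)} = g + n$
$o = -14176$ ($o = -4 + 2 \left(-55 + 79 \left(-89\right)\right) = -4 + 2 \left(-55 - 7031\right) = -4 + 2 \left(-7086\right) = -4 - 14172 = -14176$)
$Z{\left(J \right)} = -2 + 3 J$ ($Z{\left(J \right)} = \left(\left(J + J\right) - 2\right) + J = \left(2 J - 2\right) + J = \left(-2 + 2 J\right) + J = -2 + 3 J$)
$M = - \frac{2227}{6}$ ($M = \frac{\left(-2 + 3 \left(-5\right)\right) \left(92 + 39\right)}{6} = \frac{\left(-2 - 15\right) 131}{6} = \frac{\left(-17\right) 131}{6} = \frac{1}{6} \left(-2227\right) = - \frac{2227}{6} \approx -371.17$)
$\left(o - 23768\right) + M = \left(-14176 - 23768\right) - \frac{2227}{6} = -37944 - \frac{2227}{6} = - \frac{229891}{6}$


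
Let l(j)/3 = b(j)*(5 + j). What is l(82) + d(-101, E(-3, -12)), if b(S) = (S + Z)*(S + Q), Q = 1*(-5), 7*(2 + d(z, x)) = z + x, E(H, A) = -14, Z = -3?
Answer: 11113512/7 ≈ 1.5876e+6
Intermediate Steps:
d(z, x) = -2 + x/7 + z/7 (d(z, x) = -2 + (z + x)/7 = -2 + (x + z)/7 = -2 + (x/7 + z/7) = -2 + x/7 + z/7)
Q = -5
b(S) = (-5 + S)*(-3 + S) (b(S) = (S - 3)*(S - 5) = (-3 + S)*(-5 + S) = (-5 + S)*(-3 + S))
l(j) = 3*(5 + j)*(15 + j² - 8*j) (l(j) = 3*((15 + j² - 8*j)*(5 + j)) = 3*((5 + j)*(15 + j² - 8*j)) = 3*(5 + j)*(15 + j² - 8*j))
l(82) + d(-101, E(-3, -12)) = 3*(5 + 82)*(15 + 82² - 8*82) + (-2 + (⅐)*(-14) + (⅐)*(-101)) = 3*87*(15 + 6724 - 656) + (-2 - 2 - 101/7) = 3*87*6083 - 129/7 = 1587663 - 129/7 = 11113512/7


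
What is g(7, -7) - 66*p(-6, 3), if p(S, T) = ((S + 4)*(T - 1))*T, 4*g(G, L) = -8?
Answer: 790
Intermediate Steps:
g(G, L) = -2 (g(G, L) = (¼)*(-8) = -2)
p(S, T) = T*(-1 + T)*(4 + S) (p(S, T) = ((4 + S)*(-1 + T))*T = ((-1 + T)*(4 + S))*T = T*(-1 + T)*(4 + S))
g(7, -7) - 66*p(-6, 3) = -2 - 198*(-4 - 1*(-6) + 4*3 - 6*3) = -2 - 198*(-4 + 6 + 12 - 18) = -2 - 198*(-4) = -2 - 66*(-12) = -2 + 792 = 790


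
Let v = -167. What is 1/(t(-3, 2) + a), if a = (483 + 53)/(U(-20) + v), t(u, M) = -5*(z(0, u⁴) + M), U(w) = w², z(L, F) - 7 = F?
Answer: -233/104314 ≈ -0.0022336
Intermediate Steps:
z(L, F) = 7 + F
t(u, M) = -35 - 5*M - 5*u⁴ (t(u, M) = -5*((7 + u⁴) + M) = -5*(7 + M + u⁴) = -35 - 5*M - 5*u⁴)
a = 536/233 (a = (483 + 53)/((-20)² - 167) = 536/(400 - 167) = 536/233 ≈ 2.3004)
1/(t(-3, 2) + a) = 1/((-35 - 5*2 - 5*(-3)⁴) + 536/233) = 1/((-35 - 10 - 5*81) + 536/233) = 1/((-35 - 10 - 405) + 536/233) = 1/(-450 + 536/233) = 1/(-104314/233) = -233/104314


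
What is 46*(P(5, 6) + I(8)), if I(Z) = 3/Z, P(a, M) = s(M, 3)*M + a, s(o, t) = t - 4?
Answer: -115/4 ≈ -28.750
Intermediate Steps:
s(o, t) = -4 + t
P(a, M) = a - M (P(a, M) = (-4 + 3)*M + a = -M + a = a - M)
46*(P(5, 6) + I(8)) = 46*((5 - 1*6) + 3/8) = 46*((5 - 6) + 3*(1/8)) = 46*(-1 + 3/8) = 46*(-5/8) = -115/4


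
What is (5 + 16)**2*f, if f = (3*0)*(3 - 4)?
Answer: 0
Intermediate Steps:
f = 0 (f = 0*(-1) = 0)
(5 + 16)**2*f = (5 + 16)**2*0 = 21**2*0 = 441*0 = 0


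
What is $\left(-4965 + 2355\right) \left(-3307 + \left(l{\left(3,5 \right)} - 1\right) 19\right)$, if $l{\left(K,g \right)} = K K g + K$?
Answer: $6300540$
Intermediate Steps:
$l{\left(K,g \right)} = K + g K^{2}$ ($l{\left(K,g \right)} = K^{2} g + K = g K^{2} + K = K + g K^{2}$)
$\left(-4965 + 2355\right) \left(-3307 + \left(l{\left(3,5 \right)} - 1\right) 19\right) = \left(-4965 + 2355\right) \left(-3307 + \left(3 \left(1 + 3 \cdot 5\right) - 1\right) 19\right) = - 2610 \left(-3307 + \left(3 \left(1 + 15\right) - 1\right) 19\right) = - 2610 \left(-3307 + \left(3 \cdot 16 - 1\right) 19\right) = - 2610 \left(-3307 + \left(48 - 1\right) 19\right) = - 2610 \left(-3307 + 47 \cdot 19\right) = - 2610 \left(-3307 + 893\right) = \left(-2610\right) \left(-2414\right) = 6300540$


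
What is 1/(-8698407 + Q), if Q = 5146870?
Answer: -1/3551537 ≈ -2.8157e-7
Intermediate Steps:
1/(-8698407 + Q) = 1/(-8698407 + 5146870) = 1/(-3551537) = -1/3551537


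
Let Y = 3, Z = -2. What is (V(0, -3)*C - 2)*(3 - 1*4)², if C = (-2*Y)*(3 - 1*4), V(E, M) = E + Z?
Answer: -14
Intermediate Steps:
V(E, M) = -2 + E (V(E, M) = E - 2 = -2 + E)
C = 6 (C = (-2*3)*(3 - 1*4) = -6*(3 - 4) = -6*(-1) = 6)
(V(0, -3)*C - 2)*(3 - 1*4)² = ((-2 + 0)*6 - 2)*(3 - 1*4)² = (-2*6 - 2)*(3 - 4)² = (-12 - 2)*(-1)² = -14*1 = -14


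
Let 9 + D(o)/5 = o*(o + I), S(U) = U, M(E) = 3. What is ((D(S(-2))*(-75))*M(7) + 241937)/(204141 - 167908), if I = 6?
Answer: 261062/36233 ≈ 7.2051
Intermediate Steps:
D(o) = -45 + 5*o*(6 + o) (D(o) = -45 + 5*(o*(o + 6)) = -45 + 5*(o*(6 + o)) = -45 + 5*o*(6 + o))
((D(S(-2))*(-75))*M(7) + 241937)/(204141 - 167908) = (((-45 + 5*(-2)² + 30*(-2))*(-75))*3 + 241937)/(204141 - 167908) = (((-45 + 5*4 - 60)*(-75))*3 + 241937)/36233 = (((-45 + 20 - 60)*(-75))*3 + 241937)*(1/36233) = (-85*(-75)*3 + 241937)*(1/36233) = (6375*3 + 241937)*(1/36233) = (19125 + 241937)*(1/36233) = 261062*(1/36233) = 261062/36233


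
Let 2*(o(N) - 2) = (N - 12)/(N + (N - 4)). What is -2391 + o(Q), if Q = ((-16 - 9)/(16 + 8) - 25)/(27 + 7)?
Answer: -21557475/9028 ≈ -2387.8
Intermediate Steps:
Q = -625/816 (Q = (-25/24 - 25)/34 = (-25*1/24 - 25)*(1/34) = (-25/24 - 25)*(1/34) = -625/24*1/34 = -625/816 ≈ -0.76593)
o(N) = 2 + (-12 + N)/(2*(-4 + 2*N)) (o(N) = 2 + ((N - 12)/(N + (N - 4)))/2 = 2 + ((-12 + N)/(N + (-4 + N)))/2 = 2 + ((-12 + N)/(-4 + 2*N))/2 = 2 + (-12 + N)/(2*(-4 + 2*N)))
-2391 + o(Q) = -2391 + (-28 + 9*(-625/816))/(4*(-2 - 625/816)) = -2391 + (-28 - 1875/272)/(4*(-2257/816)) = -2391 + (¼)*(-816/2257)*(-9491/272) = -2391 + 28473/9028 = -21557475/9028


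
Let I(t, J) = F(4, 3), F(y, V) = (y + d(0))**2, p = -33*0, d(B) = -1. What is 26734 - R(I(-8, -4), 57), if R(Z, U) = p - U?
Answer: 26791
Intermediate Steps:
p = 0
F(y, V) = (-1 + y)**2 (F(y, V) = (y - 1)**2 = (-1 + y)**2)
I(t, J) = 9 (I(t, J) = (-1 + 4)**2 = 3**2 = 9)
R(Z, U) = -U (R(Z, U) = 0 - U = -U)
26734 - R(I(-8, -4), 57) = 26734 - (-1)*57 = 26734 - 1*(-57) = 26734 + 57 = 26791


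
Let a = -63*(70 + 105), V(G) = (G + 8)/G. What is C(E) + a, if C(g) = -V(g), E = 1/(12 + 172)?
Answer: -12498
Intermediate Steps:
E = 1/184 ≈ 0.0054348
V(G) = (8 + G)/G
a = -11025 (a = -63*175 = -11025)
C(g) = -(8 + g)/g
C(E) + a = (-8 - 1*1/184)/(1/184) - 11025 = 184*(-8 - 1/184) - 11025 = 184*(-1473/184) - 11025 = -1473 - 11025 = -12498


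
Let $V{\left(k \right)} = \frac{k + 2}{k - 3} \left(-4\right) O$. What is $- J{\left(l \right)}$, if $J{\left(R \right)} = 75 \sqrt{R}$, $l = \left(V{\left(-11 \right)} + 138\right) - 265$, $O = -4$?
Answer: $- \frac{75 i \sqrt{5719}}{7} \approx - 810.26 i$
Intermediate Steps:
$V{\left(k \right)} = \frac{16 \left(2 + k\right)}{-3 + k}$ ($V{\left(k \right)} = \frac{k + 2}{k - 3} \left(-4\right) \left(-4\right) = \frac{2 + k}{-3 + k} \left(-4\right) \left(-4\right) = - \frac{4 \left(2 + k\right)}{-3 + k} \left(-4\right) = \frac{16 \left(2 + k\right)}{-3 + k}$)
$l = - \frac{817}{7}$ ($l = \left(\frac{16 \left(2 - 11\right)}{-3 - 11} + 138\right) - 265 = \left(16 \frac{1}{-14} \left(-9\right) + 138\right) - 265 = \left(16 \left(- \frac{1}{14}\right) \left(-9\right) + 138\right) - 265 = \left(\frac{72}{7} + 138\right) - 265 = \frac{1038}{7} - 265 = - \frac{817}{7} \approx -116.71$)
$- J{\left(l \right)} = - 75 \sqrt{- \frac{817}{7}} = - 75 \frac{i \sqrt{5719}}{7} = - \frac{75 i \sqrt{5719}}{7}$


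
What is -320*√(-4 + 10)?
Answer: -320*√6 ≈ -783.84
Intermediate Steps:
-320*√(-4 + 10) = -320*√6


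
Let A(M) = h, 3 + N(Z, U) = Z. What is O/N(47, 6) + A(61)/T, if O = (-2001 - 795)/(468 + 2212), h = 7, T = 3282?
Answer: -1043879/48376680 ≈ -0.021578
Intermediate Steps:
N(Z, U) = -3 + Z
O = -699/670 (O = -2796/2680 = -2796*1/2680 = -699/670 ≈ -1.0433)
A(M) = 7
O/N(47, 6) + A(61)/T = -699/(670*(-3 + 47)) + 7/3282 = -699/670/44 + 7*(1/3282) = -699/670*1/44 + 7/3282 = -699/29480 + 7/3282 = -1043879/48376680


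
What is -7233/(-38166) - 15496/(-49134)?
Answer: 157801093/312541374 ≈ 0.50490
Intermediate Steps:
-7233/(-38166) - 15496/(-49134) = -7233*(-1/38166) - 15496*(-1/49134) = 2411/12722 + 7748/24567 = 157801093/312541374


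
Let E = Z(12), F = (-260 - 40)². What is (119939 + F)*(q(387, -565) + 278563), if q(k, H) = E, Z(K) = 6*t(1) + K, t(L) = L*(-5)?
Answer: 58477458755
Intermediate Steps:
F = 90000 (F = (-300)² = 90000)
t(L) = -5*L
Z(K) = -30 + K (Z(K) = 6*(-5*1) + K = 6*(-5) + K = -30 + K)
E = -18 (E = -30 + 12 = -18)
q(k, H) = -18
(119939 + F)*(q(387, -565) + 278563) = (119939 + 90000)*(-18 + 278563) = 209939*278545 = 58477458755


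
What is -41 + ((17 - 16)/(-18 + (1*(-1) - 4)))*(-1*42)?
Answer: -901/23 ≈ -39.174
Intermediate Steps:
-41 + ((17 - 16)/(-18 + (1*(-1) - 4)))*(-1*42) = -41 + (1/(-18 + (-1 - 4)))*(-42) = -41 + (1/(-18 - 5))*(-42) = -41 + (1/(-23))*(-42) = -41 + (1*(-1/23))*(-42) = -41 - 1/23*(-42) = -41 + 42/23 = -901/23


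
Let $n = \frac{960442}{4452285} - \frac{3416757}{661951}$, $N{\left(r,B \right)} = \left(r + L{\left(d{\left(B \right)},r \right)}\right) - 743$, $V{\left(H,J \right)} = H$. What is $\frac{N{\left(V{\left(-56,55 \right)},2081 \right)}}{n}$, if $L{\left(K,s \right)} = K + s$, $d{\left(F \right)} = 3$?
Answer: $\frac{2511009720845820}{14576610397403} \approx 172.26$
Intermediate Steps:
$N{\left(r,B \right)} = -740 + 2 r$ ($N{\left(r,B \right)} = \left(r + \left(3 + r\right)\right) - 743 = \left(3 + 2 r\right) - 743 = -740 + 2 r$)
$n = - \frac{14576610397403}{2947194508035}$ ($n = 960442 \cdot \frac{1}{4452285} - \frac{3416757}{661951} = \frac{960442}{4452285} - \frac{3416757}{661951} = - \frac{14576610397403}{2947194508035} \approx -4.9459$)
$\frac{N{\left(V{\left(-56,55 \right)},2081 \right)}}{n} = \frac{-740 + 2 \left(-56\right)}{- \frac{14576610397403}{2947194508035}} = \left(-740 - 112\right) \left(- \frac{2947194508035}{14576610397403}\right) = \left(-852\right) \left(- \frac{2947194508035}{14576610397403}\right) = \frac{2511009720845820}{14576610397403}$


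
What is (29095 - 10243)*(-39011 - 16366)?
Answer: -1043967204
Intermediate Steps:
(29095 - 10243)*(-39011 - 16366) = 18852*(-55377) = -1043967204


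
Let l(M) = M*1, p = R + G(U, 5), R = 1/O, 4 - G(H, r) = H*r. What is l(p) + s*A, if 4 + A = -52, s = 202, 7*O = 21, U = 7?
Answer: -34028/3 ≈ -11343.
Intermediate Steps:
O = 3 (O = (⅐)*21 = 3)
G(H, r) = 4 - H*r
R = ⅓ (R = 1/3 = ⅓ ≈ 0.33333)
A = -56 (A = -4 - 52 = -56)
p = -92/3 (p = ⅓ + (4 - 1*7*5) = ⅓ + (4 - 35) = ⅓ - 31 = -92/3 ≈ -30.667)
l(M) = M
l(p) + s*A = -92/3 + 202*(-56) = -92/3 - 11312 = -34028/3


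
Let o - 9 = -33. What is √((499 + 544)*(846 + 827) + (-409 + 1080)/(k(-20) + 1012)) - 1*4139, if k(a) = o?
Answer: -4139 + √425828099541/494 ≈ -2818.0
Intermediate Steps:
o = -24 (o = 9 - 33 = -24)
k(a) = -24
√((499 + 544)*(846 + 827) + (-409 + 1080)/(k(-20) + 1012)) - 1*4139 = √((499 + 544)*(846 + 827) + (-409 + 1080)/(-24 + 1012)) - 1*4139 = √(1043*1673 + 671/988) - 4139 = √(1744939 + 671*(1/988)) - 4139 = √(1744939 + 671/988) - 4139 = √(1724000403/988) - 4139 = √425828099541/494 - 4139 = -4139 + √425828099541/494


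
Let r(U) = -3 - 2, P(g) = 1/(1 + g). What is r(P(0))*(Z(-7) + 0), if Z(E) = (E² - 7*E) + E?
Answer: -455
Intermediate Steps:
r(U) = -5
Z(E) = E² - 6*E
r(P(0))*(Z(-7) + 0) = -5*(-7*(-6 - 7) + 0) = -5*(-7*(-13) + 0) = -5*(91 + 0) = -5*91 = -455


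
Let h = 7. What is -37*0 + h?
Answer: 7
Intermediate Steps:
-37*0 + h = -37*0 + 7 = 0 + 7 = 7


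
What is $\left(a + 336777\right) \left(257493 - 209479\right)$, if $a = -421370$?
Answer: $-4061648302$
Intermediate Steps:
$\left(a + 336777\right) \left(257493 - 209479\right) = \left(-421370 + 336777\right) \left(257493 - 209479\right) = \left(-84593\right) 48014 = -4061648302$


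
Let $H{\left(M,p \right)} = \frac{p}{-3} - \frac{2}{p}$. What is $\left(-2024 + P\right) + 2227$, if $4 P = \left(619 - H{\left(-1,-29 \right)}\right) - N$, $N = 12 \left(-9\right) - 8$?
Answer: $\frac{66871}{174} \approx 384.32$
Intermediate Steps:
$N = -116$ ($N = -108 - 8 = -116$)
$H{\left(M,p \right)} = - \frac{2}{p} - \frac{p}{3}$ ($H{\left(M,p \right)} = p \left(- \frac{1}{3}\right) - \frac{2}{p} = - \frac{p}{3} - \frac{2}{p} = - \frac{2}{p} - \frac{p}{3}$)
$P = \frac{31549}{174}$ ($P = \frac{\left(619 - \left(- \frac{2}{-29} - - \frac{29}{3}\right)\right) - -116}{4} = \frac{\left(619 - \left(\left(-2\right) \left(- \frac{1}{29}\right) + \frac{29}{3}\right)\right) + 116}{4} = \frac{\left(619 - \left(\frac{2}{29} + \frac{29}{3}\right)\right) + 116}{4} = \frac{\left(619 - \frac{847}{87}\right) + 116}{4} = \frac{\frac{53006}{87} + 116}{4} = \frac{1}{4} \cdot \frac{63098}{87} = \frac{31549}{174} \approx 181.32$)
$\left(-2024 + P\right) + 2227 = \left(-2024 + \frac{31549}{174}\right) + 2227 = - \frac{320627}{174} + 2227 = \frac{66871}{174}$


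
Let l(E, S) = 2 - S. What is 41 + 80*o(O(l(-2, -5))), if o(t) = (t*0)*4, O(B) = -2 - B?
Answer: 41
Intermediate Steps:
o(t) = 0 (o(t) = 0*4 = 0)
41 + 80*o(O(l(-2, -5))) = 41 + 80*0 = 41 + 0 = 41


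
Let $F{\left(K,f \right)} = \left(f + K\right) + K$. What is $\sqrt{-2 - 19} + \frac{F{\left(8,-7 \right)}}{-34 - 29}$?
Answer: $- \frac{1}{7} + i \sqrt{21} \approx -0.14286 + 4.5826 i$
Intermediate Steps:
$F{\left(K,f \right)} = f + 2 K$ ($F{\left(K,f \right)} = \left(K + f\right) + K = f + 2 K$)
$\sqrt{-2 - 19} + \frac{F{\left(8,-7 \right)}}{-34 - 29} = \sqrt{-2 - 19} + \frac{-7 + 2 \cdot 8}{-34 - 29} = \sqrt{-21} + \frac{-7 + 16}{-63} = i \sqrt{21} + 9 \left(- \frac{1}{63}\right) = i \sqrt{21} - \frac{1}{7} = - \frac{1}{7} + i \sqrt{21}$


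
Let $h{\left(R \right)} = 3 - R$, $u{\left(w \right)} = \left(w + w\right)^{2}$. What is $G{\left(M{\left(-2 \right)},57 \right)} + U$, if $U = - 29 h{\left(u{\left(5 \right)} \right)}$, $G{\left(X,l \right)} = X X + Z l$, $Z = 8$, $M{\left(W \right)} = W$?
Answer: $3273$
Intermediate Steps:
$u{\left(w \right)} = 4 w^{2}$ ($u{\left(w \right)} = \left(2 w\right)^{2} = 4 w^{2}$)
$G{\left(X,l \right)} = X^{2} + 8 l$ ($G{\left(X,l \right)} = X X + 8 l = X^{2} + 8 l$)
$U = 2813$ ($U = - 29 \left(3 - 4 \cdot 5^{2}\right) = - 29 \left(3 - 4 \cdot 25\right) = - 29 \left(3 - 100\right) = \left(-29\right) \left(-97\right) = 2813$)
$G{\left(M{\left(-2 \right)},57 \right)} + U = \left(\left(-2\right)^{2} + 8 \cdot 57\right) + 2813 = \left(4 + 456\right) + 2813 = 460 + 2813 = 3273$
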